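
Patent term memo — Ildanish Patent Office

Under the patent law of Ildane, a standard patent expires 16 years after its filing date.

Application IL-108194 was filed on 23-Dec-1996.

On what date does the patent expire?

Filing date + 16 years → 23 December 2012.

2012-12-23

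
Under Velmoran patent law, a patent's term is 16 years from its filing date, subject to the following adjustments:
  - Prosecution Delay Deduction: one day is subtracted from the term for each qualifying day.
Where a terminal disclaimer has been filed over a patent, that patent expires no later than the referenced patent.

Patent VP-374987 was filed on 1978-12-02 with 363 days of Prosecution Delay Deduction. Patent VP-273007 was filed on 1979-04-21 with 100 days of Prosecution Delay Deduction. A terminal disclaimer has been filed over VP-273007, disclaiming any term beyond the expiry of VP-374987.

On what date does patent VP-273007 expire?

December 4, 1993

Natural term of VP-273007:
  Base: filing + 16 years → 21 April 1995.
  Prosecution Delay Deduction: −100 days → 11 January 1995.
Expiry of referenced patent VP-374987:
  Base: filing + 16 years → 2 December 1994.
  Prosecution Delay Deduction: −363 days → 4 December 1993.
Terminal disclaimer: VP-273007 expires on the earlier of 11 January 1995 and 4 December 1993.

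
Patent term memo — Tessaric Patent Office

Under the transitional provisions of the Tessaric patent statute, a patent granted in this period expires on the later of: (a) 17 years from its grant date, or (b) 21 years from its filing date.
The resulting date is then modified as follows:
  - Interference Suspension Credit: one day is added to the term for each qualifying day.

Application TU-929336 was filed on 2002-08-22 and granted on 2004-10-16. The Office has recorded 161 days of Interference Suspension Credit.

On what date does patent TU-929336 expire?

January 30, 2024

(a) grant + 17 years → 16 October 2021.
(b) filing + 21 years → 22 August 2023.
Later of the two: 22 August 2023.
Interference Suspension Credit: +161 days → 30 January 2024.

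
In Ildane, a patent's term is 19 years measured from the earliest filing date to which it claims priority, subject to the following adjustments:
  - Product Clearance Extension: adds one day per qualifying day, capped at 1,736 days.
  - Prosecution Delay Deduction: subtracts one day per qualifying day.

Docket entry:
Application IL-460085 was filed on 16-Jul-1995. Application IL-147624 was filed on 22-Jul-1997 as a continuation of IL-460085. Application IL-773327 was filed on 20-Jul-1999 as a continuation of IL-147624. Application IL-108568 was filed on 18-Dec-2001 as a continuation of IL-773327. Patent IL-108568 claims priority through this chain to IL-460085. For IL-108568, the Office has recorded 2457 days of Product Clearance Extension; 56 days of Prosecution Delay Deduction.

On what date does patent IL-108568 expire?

February 20, 2019

Earliest priority filing: 16 July 1995.
Base term: 16 July 1995 + 19 years → 16 July 2014.
Product Clearance Extension: 2457 days claimed exceeds the 1736-day cap, so +1736 days → 17 April 2019.
Prosecution Delay Deduction: −56 days → 20 February 2019.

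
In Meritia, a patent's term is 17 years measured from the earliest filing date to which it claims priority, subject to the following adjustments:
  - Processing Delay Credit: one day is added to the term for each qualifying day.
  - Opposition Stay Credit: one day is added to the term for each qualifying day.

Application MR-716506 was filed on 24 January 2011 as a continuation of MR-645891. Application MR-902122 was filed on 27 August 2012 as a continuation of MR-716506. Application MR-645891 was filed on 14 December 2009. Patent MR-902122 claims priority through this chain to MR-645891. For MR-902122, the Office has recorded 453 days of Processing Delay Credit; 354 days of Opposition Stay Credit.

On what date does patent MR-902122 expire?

2029-02-28

Earliest priority filing: 14 December 2009.
Base term: 14 December 2009 + 17 years → 14 December 2026.
Processing Delay Credit: +453 days → 11 March 2028.
Opposition Stay Credit: +354 days → 28 February 2029.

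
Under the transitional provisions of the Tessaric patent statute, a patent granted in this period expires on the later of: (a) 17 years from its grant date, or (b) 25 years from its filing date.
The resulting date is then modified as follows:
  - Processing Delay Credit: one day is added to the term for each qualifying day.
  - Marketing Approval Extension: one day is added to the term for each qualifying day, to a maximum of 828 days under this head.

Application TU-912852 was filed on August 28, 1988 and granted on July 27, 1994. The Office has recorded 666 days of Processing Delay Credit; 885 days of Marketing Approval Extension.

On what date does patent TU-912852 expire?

September 30, 2017

(a) grant + 17 years → 27 July 2011.
(b) filing + 25 years → 28 August 2013.
Later of the two: 28 August 2013.
Processing Delay Credit: +666 days → 25 June 2015.
Marketing Approval Extension: 885 days claimed exceeds the 828-day cap, so +828 days → 30 September 2017.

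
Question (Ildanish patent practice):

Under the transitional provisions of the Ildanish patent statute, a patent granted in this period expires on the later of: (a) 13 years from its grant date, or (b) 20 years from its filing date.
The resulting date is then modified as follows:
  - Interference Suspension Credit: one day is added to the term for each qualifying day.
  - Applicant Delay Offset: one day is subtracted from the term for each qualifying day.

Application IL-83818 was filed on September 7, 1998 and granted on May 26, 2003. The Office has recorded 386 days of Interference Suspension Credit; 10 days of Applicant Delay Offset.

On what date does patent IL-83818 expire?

September 18, 2019

(a) grant + 13 years → 26 May 2016.
(b) filing + 20 years → 7 September 2018.
Later of the two: 7 September 2018.
Interference Suspension Credit: +386 days → 28 September 2019.
Applicant Delay Offset: −10 days → 18 September 2019.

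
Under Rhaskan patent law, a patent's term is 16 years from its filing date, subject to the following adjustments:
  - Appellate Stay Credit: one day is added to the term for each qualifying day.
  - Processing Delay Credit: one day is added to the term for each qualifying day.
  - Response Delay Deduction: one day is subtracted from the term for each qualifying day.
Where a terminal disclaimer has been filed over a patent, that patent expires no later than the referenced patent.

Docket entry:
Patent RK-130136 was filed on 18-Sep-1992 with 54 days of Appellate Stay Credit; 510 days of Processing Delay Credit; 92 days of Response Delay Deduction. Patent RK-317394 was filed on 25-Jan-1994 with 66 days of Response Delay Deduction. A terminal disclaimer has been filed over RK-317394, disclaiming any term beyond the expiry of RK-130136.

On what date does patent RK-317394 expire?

November 20, 2009

Natural term of RK-317394:
  Base: filing + 16 years → 25 January 2010.
  Response Delay Deduction: −66 days → 20 November 2009.
Expiry of referenced patent RK-130136:
  Base: filing + 16 years → 18 September 2008.
  Appellate Stay Credit: +54 days → 11 November 2008.
  Processing Delay Credit: +510 days → 5 April 2010.
  Response Delay Deduction: −92 days → 3 January 2010.
Terminal disclaimer: RK-317394 expires on the earlier of 20 November 2009 and 3 January 2010.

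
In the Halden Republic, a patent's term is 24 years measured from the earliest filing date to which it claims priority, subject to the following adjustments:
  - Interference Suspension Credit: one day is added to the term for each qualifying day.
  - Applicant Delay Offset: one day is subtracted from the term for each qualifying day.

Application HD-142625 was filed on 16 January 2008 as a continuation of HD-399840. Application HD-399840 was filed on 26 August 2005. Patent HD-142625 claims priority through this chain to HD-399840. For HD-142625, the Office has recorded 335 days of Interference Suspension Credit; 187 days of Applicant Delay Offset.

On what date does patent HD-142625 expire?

Earliest priority filing: 26 August 2005.
Base term: 26 August 2005 + 24 years → 26 August 2029.
Interference Suspension Credit: +335 days → 27 July 2030.
Applicant Delay Offset: −187 days → 21 January 2030.

January 21, 2030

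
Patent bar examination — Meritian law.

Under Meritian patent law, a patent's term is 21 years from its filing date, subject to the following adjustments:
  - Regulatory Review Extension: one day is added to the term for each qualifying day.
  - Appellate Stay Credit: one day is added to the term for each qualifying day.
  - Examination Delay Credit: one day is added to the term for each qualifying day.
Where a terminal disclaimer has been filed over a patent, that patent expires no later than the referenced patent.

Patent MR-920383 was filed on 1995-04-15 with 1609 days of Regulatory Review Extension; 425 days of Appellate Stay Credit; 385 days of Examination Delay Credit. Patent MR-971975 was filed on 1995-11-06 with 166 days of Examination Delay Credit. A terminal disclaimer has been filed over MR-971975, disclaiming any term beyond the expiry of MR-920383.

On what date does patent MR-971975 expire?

Natural term of MR-971975:
  Base: filing + 21 years → 6 November 2016.
  Examination Delay Credit: +166 days → 21 April 2017.
Expiry of referenced patent MR-920383:
  Base: filing + 21 years → 15 April 2016.
  Regulatory Review Extension: +1609 days → 10 September 2020.
  Appellate Stay Credit: +425 days → 9 November 2021.
  Examination Delay Credit: +385 days → 29 November 2022.
Terminal disclaimer: MR-971975 expires on the earlier of 21 April 2017 and 29 November 2022.

2017-04-21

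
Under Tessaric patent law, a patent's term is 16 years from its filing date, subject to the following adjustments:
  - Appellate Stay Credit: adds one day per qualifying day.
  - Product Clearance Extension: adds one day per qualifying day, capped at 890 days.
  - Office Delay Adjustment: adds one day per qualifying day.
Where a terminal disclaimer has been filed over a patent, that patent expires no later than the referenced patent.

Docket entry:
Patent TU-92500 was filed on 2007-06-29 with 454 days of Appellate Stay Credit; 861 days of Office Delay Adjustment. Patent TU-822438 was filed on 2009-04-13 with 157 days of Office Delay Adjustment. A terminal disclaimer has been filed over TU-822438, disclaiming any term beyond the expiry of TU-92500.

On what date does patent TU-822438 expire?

2025-09-17

Natural term of TU-822438:
  Base: filing + 16 years → 13 April 2025.
  Office Delay Adjustment: +157 days → 17 September 2025.
Expiry of referenced patent TU-92500:
  Base: filing + 16 years → 29 June 2023.
  Appellate Stay Credit: +454 days → 25 September 2024.
  Office Delay Adjustment: +861 days → 3 February 2027.
Terminal disclaimer: TU-822438 expires on the earlier of 17 September 2025 and 3 February 2027.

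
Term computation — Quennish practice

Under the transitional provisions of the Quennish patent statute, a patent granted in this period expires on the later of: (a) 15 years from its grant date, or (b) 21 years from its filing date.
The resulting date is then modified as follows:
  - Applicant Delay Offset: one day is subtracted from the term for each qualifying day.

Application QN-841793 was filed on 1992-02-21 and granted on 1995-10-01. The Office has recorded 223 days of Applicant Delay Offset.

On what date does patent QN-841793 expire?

(a) grant + 15 years → 1 October 2010.
(b) filing + 21 years → 21 February 2013.
Later of the two: 21 February 2013.
Applicant Delay Offset: −223 days → 13 July 2012.

2012-07-13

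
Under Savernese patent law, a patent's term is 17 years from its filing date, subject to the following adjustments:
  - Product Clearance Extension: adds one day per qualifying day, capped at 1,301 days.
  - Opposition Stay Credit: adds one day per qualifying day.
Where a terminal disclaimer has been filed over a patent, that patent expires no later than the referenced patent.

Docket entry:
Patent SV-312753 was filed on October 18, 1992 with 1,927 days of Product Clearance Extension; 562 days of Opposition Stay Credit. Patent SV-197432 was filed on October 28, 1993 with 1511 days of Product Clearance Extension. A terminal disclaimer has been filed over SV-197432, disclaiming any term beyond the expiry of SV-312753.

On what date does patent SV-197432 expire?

2014-05-21

Natural term of SV-197432:
  Base: filing + 17 years → 28 October 2010.
  Product Clearance Extension: 1511 days claimed exceeds the 1301-day cap, so +1301 days → 21 May 2014.
Expiry of referenced patent SV-312753:
  Base: filing + 17 years → 18 October 2009.
  Product Clearance Extension: 1927 days claimed exceeds the 1301-day cap, so +1301 days → 11 May 2013.
  Opposition Stay Credit: +562 days → 24 November 2014.
Terminal disclaimer: SV-197432 expires on the earlier of 21 May 2014 and 24 November 2014.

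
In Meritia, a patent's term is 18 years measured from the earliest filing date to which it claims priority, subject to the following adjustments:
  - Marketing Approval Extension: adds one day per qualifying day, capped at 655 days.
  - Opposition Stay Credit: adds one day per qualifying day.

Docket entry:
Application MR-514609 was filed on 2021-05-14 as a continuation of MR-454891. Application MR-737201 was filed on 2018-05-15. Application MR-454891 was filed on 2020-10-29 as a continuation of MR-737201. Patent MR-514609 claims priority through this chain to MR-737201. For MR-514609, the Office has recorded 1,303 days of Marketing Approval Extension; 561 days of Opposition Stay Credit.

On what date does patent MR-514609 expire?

Earliest priority filing: 15 May 2018.
Base term: 15 May 2018 + 18 years → 15 May 2036.
Marketing Approval Extension: 1303 days claimed exceeds the 655-day cap, so +655 days → 1 March 2038.
Opposition Stay Credit: +561 days → 13 September 2039.

September 13, 2039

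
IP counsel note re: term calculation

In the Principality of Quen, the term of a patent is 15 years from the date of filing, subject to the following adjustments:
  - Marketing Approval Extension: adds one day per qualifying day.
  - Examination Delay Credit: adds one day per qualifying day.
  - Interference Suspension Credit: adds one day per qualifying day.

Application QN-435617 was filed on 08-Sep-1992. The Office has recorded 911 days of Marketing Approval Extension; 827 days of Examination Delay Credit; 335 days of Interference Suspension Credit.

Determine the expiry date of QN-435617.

2013-05-12

Base term: filing date + 15 years → 8 September 2007.
Marketing Approval Extension: +911 days → 7 March 2010.
Examination Delay Credit: +827 days → 11 June 2012.
Interference Suspension Credit: +335 days → 12 May 2013.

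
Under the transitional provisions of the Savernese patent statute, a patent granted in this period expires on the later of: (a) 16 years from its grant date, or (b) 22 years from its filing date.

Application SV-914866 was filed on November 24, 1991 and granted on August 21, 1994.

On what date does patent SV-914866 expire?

November 24, 2013

(a) grant + 16 years → 21 August 2010.
(b) filing + 22 years → 24 November 2013.
Later of the two: 24 November 2013.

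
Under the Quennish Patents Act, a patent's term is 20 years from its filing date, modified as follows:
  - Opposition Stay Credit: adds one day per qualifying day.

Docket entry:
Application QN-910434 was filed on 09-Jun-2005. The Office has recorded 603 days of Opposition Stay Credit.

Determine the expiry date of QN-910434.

Base term: filing date + 20 years → 9 June 2025.
Opposition Stay Credit: +603 days → 2 February 2027.

February 2, 2027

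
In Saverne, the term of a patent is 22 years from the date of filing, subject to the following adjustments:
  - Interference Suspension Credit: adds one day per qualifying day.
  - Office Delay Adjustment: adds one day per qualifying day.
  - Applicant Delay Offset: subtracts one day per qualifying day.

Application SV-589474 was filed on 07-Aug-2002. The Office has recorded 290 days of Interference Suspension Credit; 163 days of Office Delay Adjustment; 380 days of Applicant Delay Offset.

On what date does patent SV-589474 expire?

Base term: filing date + 22 years → 7 August 2024.
Interference Suspension Credit: +290 days → 24 May 2025.
Office Delay Adjustment: +163 days → 3 November 2025.
Applicant Delay Offset: −380 days → 19 October 2024.

2024-10-19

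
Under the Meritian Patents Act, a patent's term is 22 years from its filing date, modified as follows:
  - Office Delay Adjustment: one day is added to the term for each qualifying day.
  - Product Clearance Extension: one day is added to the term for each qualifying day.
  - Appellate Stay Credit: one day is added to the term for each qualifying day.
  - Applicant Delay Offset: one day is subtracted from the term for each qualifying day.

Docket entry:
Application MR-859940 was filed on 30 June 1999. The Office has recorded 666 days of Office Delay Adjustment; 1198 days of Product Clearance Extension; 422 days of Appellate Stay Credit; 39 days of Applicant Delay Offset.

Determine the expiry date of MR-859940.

2027-08-25

Base term: filing date + 22 years → 30 June 2021.
Office Delay Adjustment: +666 days → 27 April 2023.
Product Clearance Extension: +1198 days → 7 August 2026.
Appellate Stay Credit: +422 days → 3 October 2027.
Applicant Delay Offset: −39 days → 25 August 2027.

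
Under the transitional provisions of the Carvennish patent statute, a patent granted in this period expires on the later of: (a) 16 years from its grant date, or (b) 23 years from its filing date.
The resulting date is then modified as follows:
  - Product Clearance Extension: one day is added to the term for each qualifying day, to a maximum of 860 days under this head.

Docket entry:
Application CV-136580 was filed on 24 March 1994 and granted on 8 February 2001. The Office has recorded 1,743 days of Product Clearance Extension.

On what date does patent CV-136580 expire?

(a) grant + 16 years → 8 February 2017.
(b) filing + 23 years → 24 March 2017.
Later of the two: 24 March 2017.
Product Clearance Extension: 1743 days claimed exceeds the 860-day cap, so +860 days → 1 August 2019.

2019-08-01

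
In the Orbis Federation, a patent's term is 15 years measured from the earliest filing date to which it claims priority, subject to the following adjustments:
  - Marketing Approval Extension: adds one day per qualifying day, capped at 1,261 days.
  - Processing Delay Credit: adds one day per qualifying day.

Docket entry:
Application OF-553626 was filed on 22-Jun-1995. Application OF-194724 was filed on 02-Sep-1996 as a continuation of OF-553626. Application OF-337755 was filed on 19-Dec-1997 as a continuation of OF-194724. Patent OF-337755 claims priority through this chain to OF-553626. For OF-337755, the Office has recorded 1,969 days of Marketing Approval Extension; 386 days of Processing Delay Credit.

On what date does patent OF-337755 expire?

2014-12-25

Earliest priority filing: 22 June 1995.
Base term: 22 June 1995 + 15 years → 22 June 2010.
Marketing Approval Extension: 1969 days claimed exceeds the 1261-day cap, so +1261 days → 4 December 2013.
Processing Delay Credit: +386 days → 25 December 2014.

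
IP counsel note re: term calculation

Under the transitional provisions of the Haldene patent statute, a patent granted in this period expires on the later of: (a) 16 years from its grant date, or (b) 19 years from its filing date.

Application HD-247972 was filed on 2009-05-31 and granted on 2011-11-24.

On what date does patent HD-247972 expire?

(a) grant + 16 years → 24 November 2027.
(b) filing + 19 years → 31 May 2028.
Later of the two: 31 May 2028.

May 31, 2028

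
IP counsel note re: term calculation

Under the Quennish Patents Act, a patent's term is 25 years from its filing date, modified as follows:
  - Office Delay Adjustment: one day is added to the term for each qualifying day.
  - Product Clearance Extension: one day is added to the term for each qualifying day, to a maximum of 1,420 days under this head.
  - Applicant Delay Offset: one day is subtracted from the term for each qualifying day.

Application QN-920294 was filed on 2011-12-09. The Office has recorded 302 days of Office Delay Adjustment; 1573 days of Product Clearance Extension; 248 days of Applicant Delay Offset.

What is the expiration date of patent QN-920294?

Base term: filing date + 25 years → 9 December 2036.
Office Delay Adjustment: +302 days → 7 October 2037.
Product Clearance Extension: 1573 days claimed exceeds the 1420-day cap, so +1420 days → 27 August 2041.
Applicant Delay Offset: −248 days → 22 December 2040.

December 22, 2040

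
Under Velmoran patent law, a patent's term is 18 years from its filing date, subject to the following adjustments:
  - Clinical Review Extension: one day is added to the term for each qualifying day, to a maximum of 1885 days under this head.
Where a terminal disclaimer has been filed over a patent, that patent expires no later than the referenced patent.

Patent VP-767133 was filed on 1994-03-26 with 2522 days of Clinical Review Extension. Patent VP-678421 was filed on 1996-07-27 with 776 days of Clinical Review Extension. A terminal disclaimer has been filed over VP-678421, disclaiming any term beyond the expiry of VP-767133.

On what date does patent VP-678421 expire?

September 10, 2016

Natural term of VP-678421:
  Base: filing + 18 years → 27 July 2014.
  Clinical Review Extension: 776 days (within the 1885-day cap) → +776 days → 10 September 2016.
Expiry of referenced patent VP-767133:
  Base: filing + 18 years → 26 March 2012.
  Clinical Review Extension: 2522 days claimed exceeds the 1885-day cap, so +1885 days → 24 May 2017.
Terminal disclaimer: VP-678421 expires on the earlier of 10 September 2016 and 24 May 2017.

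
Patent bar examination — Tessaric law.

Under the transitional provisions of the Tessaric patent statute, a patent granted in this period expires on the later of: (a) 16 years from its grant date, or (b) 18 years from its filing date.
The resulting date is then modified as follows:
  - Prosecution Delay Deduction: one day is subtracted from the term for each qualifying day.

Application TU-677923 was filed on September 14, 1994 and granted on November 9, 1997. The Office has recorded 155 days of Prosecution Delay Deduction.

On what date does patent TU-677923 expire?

(a) grant + 16 years → 9 November 2013.
(b) filing + 18 years → 14 September 2012.
Later of the two: 9 November 2013.
Prosecution Delay Deduction: −155 days → 7 June 2013.

2013-06-07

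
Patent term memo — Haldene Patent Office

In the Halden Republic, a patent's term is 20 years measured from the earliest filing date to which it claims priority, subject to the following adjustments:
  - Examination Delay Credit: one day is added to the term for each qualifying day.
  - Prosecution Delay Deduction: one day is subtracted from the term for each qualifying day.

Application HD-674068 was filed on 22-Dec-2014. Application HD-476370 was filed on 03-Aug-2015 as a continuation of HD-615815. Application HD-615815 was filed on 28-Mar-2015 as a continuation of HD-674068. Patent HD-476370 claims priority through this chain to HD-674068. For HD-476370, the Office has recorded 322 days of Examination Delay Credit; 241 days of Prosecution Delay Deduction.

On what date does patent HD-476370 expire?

2035-03-13

Earliest priority filing: 22 December 2014.
Base term: 22 December 2014 + 20 years → 22 December 2034.
Examination Delay Credit: +322 days → 9 November 2035.
Prosecution Delay Deduction: −241 days → 13 March 2035.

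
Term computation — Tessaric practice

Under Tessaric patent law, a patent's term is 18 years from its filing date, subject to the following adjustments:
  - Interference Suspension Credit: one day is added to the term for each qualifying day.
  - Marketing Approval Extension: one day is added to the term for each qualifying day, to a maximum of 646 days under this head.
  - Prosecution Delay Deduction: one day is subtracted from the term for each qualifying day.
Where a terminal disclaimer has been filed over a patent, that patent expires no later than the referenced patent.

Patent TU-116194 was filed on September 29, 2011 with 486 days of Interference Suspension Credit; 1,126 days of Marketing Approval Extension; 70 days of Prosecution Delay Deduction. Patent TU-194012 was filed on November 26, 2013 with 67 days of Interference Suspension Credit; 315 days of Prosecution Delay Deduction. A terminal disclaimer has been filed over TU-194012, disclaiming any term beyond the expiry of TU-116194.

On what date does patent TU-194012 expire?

Natural term of TU-194012:
  Base: filing + 18 years → 26 November 2031.
  Interference Suspension Credit: +67 days → 1 February 2032.
  Prosecution Delay Deduction: −315 days → 23 March 2031.
Expiry of referenced patent TU-116194:
  Base: filing + 18 years → 29 September 2029.
  Interference Suspension Credit: +486 days → 28 January 2031.
  Marketing Approval Extension: 1126 days claimed exceeds the 646-day cap, so +646 days → 4 November 2032.
  Prosecution Delay Deduction: −70 days → 26 August 2032.
Terminal disclaimer: TU-194012 expires on the earlier of 23 March 2031 and 26 August 2032.

2031-03-23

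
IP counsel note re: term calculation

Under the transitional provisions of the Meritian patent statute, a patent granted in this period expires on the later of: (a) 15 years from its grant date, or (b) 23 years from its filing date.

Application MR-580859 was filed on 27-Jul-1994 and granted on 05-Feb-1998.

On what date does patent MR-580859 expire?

(a) grant + 15 years → 5 February 2013.
(b) filing + 23 years → 27 July 2017.
Later of the two: 27 July 2017.

2017-07-27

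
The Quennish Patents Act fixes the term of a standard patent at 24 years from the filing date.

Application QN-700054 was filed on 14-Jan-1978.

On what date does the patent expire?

Filing date + 24 years → 14 January 2002.

January 14, 2002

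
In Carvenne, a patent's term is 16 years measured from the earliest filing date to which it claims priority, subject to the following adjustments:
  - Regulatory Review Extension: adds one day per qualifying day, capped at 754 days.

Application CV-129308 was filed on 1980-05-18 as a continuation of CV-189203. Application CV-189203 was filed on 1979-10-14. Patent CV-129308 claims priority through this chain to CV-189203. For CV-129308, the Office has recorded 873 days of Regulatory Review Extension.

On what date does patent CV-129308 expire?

November 6, 1997

Earliest priority filing: 14 October 1979.
Base term: 14 October 1979 + 16 years → 14 October 1995.
Regulatory Review Extension: 873 days claimed exceeds the 754-day cap, so +754 days → 6 November 1997.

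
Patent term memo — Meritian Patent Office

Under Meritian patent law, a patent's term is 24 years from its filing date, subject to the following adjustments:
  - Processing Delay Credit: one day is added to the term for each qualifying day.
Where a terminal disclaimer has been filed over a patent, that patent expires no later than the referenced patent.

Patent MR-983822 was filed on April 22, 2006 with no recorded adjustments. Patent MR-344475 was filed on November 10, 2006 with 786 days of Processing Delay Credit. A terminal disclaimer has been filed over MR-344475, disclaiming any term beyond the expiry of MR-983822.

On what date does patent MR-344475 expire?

Natural term of MR-344475:
  Base: filing + 24 years → 10 November 2030.
  Processing Delay Credit: +786 days → 4 January 2033.
Expiry of referenced patent MR-983822:
  Base: filing + 24 years → 22 April 2030.
Terminal disclaimer: MR-344475 expires on the earlier of 4 January 2033 and 22 April 2030.

2030-04-22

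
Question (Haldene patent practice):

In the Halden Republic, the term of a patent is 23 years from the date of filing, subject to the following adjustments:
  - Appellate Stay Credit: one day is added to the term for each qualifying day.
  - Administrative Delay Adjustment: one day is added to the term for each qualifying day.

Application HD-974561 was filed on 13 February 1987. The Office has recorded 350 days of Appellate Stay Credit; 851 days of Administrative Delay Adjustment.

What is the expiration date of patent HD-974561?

2013-05-29

Base term: filing date + 23 years → 13 February 2010.
Appellate Stay Credit: +350 days → 29 January 2011.
Administrative Delay Adjustment: +851 days → 29 May 2013.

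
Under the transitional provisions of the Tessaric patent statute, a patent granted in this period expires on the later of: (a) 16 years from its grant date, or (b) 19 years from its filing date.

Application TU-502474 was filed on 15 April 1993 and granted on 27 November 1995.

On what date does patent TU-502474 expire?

(a) grant + 16 years → 27 November 2011.
(b) filing + 19 years → 15 April 2012.
Later of the two: 15 April 2012.

2012-04-15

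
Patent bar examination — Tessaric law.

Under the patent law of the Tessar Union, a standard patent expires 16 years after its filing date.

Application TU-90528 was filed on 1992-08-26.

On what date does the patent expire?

2008-08-26

Filing date + 16 years → 26 August 2008.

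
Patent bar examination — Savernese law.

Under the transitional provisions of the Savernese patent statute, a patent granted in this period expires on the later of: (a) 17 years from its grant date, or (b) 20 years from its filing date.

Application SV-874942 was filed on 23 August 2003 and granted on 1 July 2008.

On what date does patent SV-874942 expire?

(a) grant + 17 years → 1 July 2025.
(b) filing + 20 years → 23 August 2023.
Later of the two: 1 July 2025.

2025-07-01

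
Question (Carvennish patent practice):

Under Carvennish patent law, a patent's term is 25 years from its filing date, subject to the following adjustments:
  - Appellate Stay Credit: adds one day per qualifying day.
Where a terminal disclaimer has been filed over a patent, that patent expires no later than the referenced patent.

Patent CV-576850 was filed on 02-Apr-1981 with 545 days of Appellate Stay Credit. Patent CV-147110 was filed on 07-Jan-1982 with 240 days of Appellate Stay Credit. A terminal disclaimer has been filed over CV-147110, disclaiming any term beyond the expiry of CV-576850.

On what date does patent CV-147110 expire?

2007-09-04

Natural term of CV-147110:
  Base: filing + 25 years → 7 January 2007.
  Appellate Stay Credit: +240 days → 4 September 2007.
Expiry of referenced patent CV-576850:
  Base: filing + 25 years → 2 April 2006.
  Appellate Stay Credit: +545 days → 29 September 2007.
Terminal disclaimer: CV-147110 expires on the earlier of 4 September 2007 and 29 September 2007.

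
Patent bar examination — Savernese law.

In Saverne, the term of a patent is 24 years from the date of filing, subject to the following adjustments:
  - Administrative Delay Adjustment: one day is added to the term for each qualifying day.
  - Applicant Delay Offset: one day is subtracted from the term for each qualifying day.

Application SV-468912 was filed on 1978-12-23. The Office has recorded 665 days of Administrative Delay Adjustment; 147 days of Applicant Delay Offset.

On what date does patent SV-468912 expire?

May 24, 2004

Base term: filing date + 24 years → 23 December 2002.
Administrative Delay Adjustment: +665 days → 18 October 2004.
Applicant Delay Offset: −147 days → 24 May 2004.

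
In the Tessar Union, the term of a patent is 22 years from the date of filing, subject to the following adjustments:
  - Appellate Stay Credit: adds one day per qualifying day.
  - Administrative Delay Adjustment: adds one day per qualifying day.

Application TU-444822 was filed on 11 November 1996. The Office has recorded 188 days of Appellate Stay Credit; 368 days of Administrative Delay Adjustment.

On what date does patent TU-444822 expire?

May 20, 2020

Base term: filing date + 22 years → 11 November 2018.
Appellate Stay Credit: +188 days → 18 May 2019.
Administrative Delay Adjustment: +368 days → 20 May 2020.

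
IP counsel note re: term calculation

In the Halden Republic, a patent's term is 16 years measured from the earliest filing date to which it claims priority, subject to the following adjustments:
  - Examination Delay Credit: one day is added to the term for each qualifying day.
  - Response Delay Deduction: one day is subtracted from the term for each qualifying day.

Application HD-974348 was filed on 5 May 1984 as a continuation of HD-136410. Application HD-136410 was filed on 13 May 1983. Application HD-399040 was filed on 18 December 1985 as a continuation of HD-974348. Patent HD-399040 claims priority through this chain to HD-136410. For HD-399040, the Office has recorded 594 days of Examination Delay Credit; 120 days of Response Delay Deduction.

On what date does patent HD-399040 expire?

August 29, 2000

Earliest priority filing: 13 May 1983.
Base term: 13 May 1983 + 16 years → 13 May 1999.
Examination Delay Credit: +594 days → 27 December 2000.
Response Delay Deduction: −120 days → 29 August 2000.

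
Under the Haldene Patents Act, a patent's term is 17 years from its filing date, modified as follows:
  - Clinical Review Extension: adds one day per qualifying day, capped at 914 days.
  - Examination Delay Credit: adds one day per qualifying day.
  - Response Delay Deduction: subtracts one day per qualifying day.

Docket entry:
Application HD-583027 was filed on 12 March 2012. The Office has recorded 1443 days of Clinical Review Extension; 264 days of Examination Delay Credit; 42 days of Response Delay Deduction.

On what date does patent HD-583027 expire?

Base term: filing date + 17 years → 12 March 2029.
Clinical Review Extension: 1443 days claimed exceeds the 914-day cap, so +914 days → 12 September 2031.
Examination Delay Credit: +264 days → 2 June 2032.
Response Delay Deduction: −42 days → 21 April 2032.

2032-04-21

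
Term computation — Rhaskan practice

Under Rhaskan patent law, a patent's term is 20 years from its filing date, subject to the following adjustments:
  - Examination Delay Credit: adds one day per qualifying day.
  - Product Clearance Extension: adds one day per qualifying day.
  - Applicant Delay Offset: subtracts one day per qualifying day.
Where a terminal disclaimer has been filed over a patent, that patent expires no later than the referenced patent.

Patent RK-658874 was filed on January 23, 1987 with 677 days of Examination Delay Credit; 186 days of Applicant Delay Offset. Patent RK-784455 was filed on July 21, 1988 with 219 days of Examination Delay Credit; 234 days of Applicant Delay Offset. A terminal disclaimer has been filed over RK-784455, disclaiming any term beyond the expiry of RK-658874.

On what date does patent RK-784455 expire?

Natural term of RK-784455:
  Base: filing + 20 years → 21 July 2008.
  Examination Delay Credit: +219 days → 25 February 2009.
  Applicant Delay Offset: −234 days → 6 July 2008.
Expiry of referenced patent RK-658874:
  Base: filing + 20 years → 23 January 2007.
  Examination Delay Credit: +677 days → 30 November 2008.
  Applicant Delay Offset: −186 days → 28 May 2008.
Terminal disclaimer: RK-784455 expires on the earlier of 6 July 2008 and 28 May 2008.

May 28, 2008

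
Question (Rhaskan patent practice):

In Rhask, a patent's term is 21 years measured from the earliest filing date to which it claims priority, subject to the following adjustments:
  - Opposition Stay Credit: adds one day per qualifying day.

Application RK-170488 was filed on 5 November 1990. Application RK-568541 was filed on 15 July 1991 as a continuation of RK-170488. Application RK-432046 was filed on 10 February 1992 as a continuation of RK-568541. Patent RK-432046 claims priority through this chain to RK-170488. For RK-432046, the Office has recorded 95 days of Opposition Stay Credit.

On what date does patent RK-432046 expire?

February 8, 2012

Earliest priority filing: 5 November 1990.
Base term: 5 November 1990 + 21 years → 5 November 2011.
Opposition Stay Credit: +95 days → 8 February 2012.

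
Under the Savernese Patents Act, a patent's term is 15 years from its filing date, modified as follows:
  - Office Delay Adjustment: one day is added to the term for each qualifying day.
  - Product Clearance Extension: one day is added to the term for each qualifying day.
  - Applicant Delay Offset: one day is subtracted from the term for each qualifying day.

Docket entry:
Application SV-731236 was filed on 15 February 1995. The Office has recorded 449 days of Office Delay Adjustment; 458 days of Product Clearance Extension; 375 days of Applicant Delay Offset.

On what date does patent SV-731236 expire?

Base term: filing date + 15 years → 15 February 2010.
Office Delay Adjustment: +449 days → 10 May 2011.
Product Clearance Extension: +458 days → 10 August 2012.
Applicant Delay Offset: −375 days → 1 August 2011.

August 1, 2011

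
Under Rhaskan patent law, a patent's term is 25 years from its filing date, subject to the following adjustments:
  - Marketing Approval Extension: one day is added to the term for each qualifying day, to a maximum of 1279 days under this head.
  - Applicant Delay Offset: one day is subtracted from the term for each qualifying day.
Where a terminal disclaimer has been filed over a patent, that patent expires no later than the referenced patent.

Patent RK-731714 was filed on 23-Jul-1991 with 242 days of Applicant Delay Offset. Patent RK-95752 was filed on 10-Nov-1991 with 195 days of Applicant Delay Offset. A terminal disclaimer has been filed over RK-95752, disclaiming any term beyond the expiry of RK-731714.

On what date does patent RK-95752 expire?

November 24, 2015

Natural term of RK-95752:
  Base: filing + 25 years → 10 November 2016.
  Applicant Delay Offset: −195 days → 29 April 2016.
Expiry of referenced patent RK-731714:
  Base: filing + 25 years → 23 July 2016.
  Applicant Delay Offset: −242 days → 24 November 2015.
Terminal disclaimer: RK-95752 expires on the earlier of 29 April 2016 and 24 November 2015.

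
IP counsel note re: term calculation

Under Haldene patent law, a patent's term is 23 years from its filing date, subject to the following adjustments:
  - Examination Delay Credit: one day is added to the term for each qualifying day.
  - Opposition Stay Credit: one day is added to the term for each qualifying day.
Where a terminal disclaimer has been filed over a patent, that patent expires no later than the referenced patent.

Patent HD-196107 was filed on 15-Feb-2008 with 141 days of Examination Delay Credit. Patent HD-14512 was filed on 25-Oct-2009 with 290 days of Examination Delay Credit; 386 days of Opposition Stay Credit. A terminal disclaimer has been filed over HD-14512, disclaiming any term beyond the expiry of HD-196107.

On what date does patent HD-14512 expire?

Natural term of HD-14512:
  Base: filing + 23 years → 25 October 2032.
  Examination Delay Credit: +290 days → 11 August 2033.
  Opposition Stay Credit: +386 days → 1 September 2034.
Expiry of referenced patent HD-196107:
  Base: filing + 23 years → 15 February 2031.
  Examination Delay Credit: +141 days → 6 July 2031.
Terminal disclaimer: HD-14512 expires on the earlier of 1 September 2034 and 6 July 2031.

2031-07-06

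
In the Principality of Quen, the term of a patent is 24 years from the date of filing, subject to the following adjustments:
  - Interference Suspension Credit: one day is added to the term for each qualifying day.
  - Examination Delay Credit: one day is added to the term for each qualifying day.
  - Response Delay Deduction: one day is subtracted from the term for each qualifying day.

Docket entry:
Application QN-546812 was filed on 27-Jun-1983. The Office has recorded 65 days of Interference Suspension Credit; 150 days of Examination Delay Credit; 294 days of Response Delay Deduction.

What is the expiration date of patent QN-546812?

2007-04-09

Base term: filing date + 24 years → 27 June 2007.
Interference Suspension Credit: +65 days → 31 August 2007.
Examination Delay Credit: +150 days → 28 January 2008.
Response Delay Deduction: −294 days → 9 April 2007.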